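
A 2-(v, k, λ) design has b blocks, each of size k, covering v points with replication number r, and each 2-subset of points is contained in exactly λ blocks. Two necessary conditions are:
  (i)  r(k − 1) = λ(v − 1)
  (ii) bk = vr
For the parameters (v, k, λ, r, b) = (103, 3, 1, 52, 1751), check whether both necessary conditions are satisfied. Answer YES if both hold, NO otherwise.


Condition (i): r(k − 1) = 52·2 = 104; λ(v − 1) = 1·102 = 102. Match? NO.
Condition (ii): bk = 1751·3 = 5253; vr = 103·52 = 5356. Match? NO.
Both conditions hold? NO.

NO


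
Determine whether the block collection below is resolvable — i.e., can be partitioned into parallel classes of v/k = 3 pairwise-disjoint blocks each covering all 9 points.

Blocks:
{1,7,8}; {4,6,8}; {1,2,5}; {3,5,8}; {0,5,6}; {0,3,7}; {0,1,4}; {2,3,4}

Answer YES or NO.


v = 9, block size k = 3, number of blocks = 8.
For resolvability, blocks must partition into parallel classes of size v/k = 3.
Total blocks must therefore be a multiple of 3: 8 = 3·2 + 2 ⇒ not divisible ✗.
Resolvable? NO.

NO


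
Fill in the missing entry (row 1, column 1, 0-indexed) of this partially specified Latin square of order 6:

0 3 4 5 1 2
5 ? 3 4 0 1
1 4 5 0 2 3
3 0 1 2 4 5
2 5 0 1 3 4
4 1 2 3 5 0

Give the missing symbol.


Row 1 contains symbols [0, 1, 3, 4, 5] — missing [2].
Column 1 contains symbols [0, 1, 3, 4, 5] — missing [2].
The missing symbol must appear in both missing sets; intersection = [2].
Therefore the hidden value is 2.

Missing value = 2.


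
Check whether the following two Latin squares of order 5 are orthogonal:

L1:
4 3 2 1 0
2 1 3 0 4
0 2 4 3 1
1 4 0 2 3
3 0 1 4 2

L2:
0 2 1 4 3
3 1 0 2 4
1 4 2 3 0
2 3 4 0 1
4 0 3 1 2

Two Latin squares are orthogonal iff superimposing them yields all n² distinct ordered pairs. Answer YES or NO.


Form the n² = 25 superimposed pairs (L1[i][j], L2[i][j]), row by row (rows and columns indexed from 0):
row 0: (4,0) (3,2) (2,1) (1,4) (0,3)
row 1: (2,3) (1,1) (3,0) (0,2) (4,4)
row 2: (0,1) (2,4) (4,2) (3,3) (1,0)
row 3: (1,2) (4,3) (0,4) (2,0) (3,1)
row 4: (3,4) (0,0) (1,3) (4,1) (2,2)
Orthogonality requires all 25 pairs distinct.
Check by first coordinate: for each symbol s of L1, list the L2 entries in the n cells where L1 = s; they must all differ.
  L1 = 0: L2 entries (in reading order) 3, 2, 1, 4, 0 — all 5 distinct ✓
  L1 = 1: L2 entries (in reading order) 4, 1, 0, 2, 3 — all 5 distinct ✓
  L1 = 2: L2 entries (in reading order) 1, 3, 4, 0, 2 — all 5 distinct ✓
  L1 = 3: L2 entries (in reading order) 2, 0, 3, 1, 4 — all 5 distinct ✓
  L1 = 4: L2 entries (in reading order) 0, 4, 2, 3, 1 — all 5 distinct ✓
Every symbol of L1 meets every symbol of L2 exactly once, so all 25 pairs are distinct (25 of 25).
Conclusion: YES.

YES


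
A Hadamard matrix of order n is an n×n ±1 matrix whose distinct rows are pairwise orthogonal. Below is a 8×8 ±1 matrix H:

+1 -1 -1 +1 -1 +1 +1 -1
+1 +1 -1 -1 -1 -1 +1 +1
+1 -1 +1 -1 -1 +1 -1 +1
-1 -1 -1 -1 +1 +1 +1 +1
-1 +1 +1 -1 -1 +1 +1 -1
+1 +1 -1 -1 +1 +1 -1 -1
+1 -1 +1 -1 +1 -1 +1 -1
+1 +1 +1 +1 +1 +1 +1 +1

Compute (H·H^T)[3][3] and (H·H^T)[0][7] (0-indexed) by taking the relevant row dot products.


Row 0 of H: [1, -1, -1, 1, -1, 1, 1, -1].
Row 3 of H: [-1, -1, -1, -1, 1, 1, 1, 1].
Row 7 of H: [1, 1, 1, 1, 1, 1, 1, 1].
(H·H^T)[3][3] = Σ_j H[3][j]·H[3][j] = (-1)² + (-1)² + (-1)² + (-1)² + (1)² + (1)² + (1)² + (1)² = 1 + 1 + 1 + 1 + 1 + 1 + 1 + 1 = 8.
(H·H^T)[0][7] = Σ_j H[0][j]·H[7][j] = (1)·(1) + (-1)·(1) + (-1)·(1) + (1)·(1) + (-1)·(1) + (1)·(1) + (1)·(1) + (-1)·(1) = 1 + -1 + -1 + 1 + -1 + 1 + 1 + -1 = 0.
So rows 0 and 7 are orthogonal; the diagonal entry equals n = 8.

(3,3) entry = 8; (0,7) entry = 0.


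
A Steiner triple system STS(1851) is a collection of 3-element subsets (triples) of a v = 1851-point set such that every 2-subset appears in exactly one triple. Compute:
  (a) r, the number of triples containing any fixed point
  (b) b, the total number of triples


An STS(v) is a 2-(v, 3, 1) BIBD: block size k = 3, λ = 1.
Replication: r(k − 1) = λ(v − 1) ⇒ r·2 = 1851 − 1 = 1850 ⇒ r = 925.
Block count: bk = vr ⇒ b·3 = 1851·925 = 1712175 ⇒ b = 570725.

r = 925, b = 570725.


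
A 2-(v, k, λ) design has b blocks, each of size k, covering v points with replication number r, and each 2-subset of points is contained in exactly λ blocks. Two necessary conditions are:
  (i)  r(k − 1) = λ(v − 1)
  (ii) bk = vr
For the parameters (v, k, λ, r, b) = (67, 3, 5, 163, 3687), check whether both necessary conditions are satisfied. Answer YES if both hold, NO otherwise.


Condition (i): r(k − 1) = 163·2 = 326; λ(v − 1) = 5·66 = 330. Match? NO.
Condition (ii): bk = 3687·3 = 11061; vr = 67·163 = 10921. Match? NO.
Both conditions hold? NO.

NO


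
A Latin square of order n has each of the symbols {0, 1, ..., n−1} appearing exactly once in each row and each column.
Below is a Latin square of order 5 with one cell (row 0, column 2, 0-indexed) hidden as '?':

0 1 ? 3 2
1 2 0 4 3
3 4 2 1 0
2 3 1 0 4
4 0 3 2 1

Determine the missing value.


Row 0 contains symbols [0, 1, 2, 3] — missing [4].
Column 2 contains symbols [0, 1, 2, 3] — missing [4].
The missing symbol must appear in both missing sets; intersection = [4].
Therefore the hidden value is 4.

Missing value = 4.


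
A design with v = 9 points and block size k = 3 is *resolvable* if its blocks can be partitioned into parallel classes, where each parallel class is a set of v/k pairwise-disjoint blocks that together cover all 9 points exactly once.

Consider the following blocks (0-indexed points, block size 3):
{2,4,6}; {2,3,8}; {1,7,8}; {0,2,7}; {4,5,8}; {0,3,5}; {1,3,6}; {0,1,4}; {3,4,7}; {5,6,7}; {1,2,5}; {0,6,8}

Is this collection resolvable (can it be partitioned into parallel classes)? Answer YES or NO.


v = 9, block size k = 3, number of blocks = 12.
For resolvability, blocks must partition into parallel classes of size v/k = 3.
Total blocks must therefore be a multiple of 3: 12 = 3·4 + 0 ⇒ divisible ✓.
Greedy packing gives 4 candidate class(es). Each should be a full parallel class (size 3, covers all 9 points).
  Class 1 (3 blocks): {2,4,6}; {1,7,8}; {0,3,5}. Points covered: [0, 1, 2, 3, 4, 5, 6, 7, 8].
  Class 2 (3 blocks): {2,3,8}; {0,1,4}; {5,6,7}. Points covered: [0, 1, 2, 3, 4, 5, 6, 7, 8].
  Class 3 (3 blocks): {0,2,7}; {4,5,8}; {1,3,6}. Points covered: [0, 1, 2, 3, 4, 5, 6, 7, 8].
  Class 4 (3 blocks): {3,4,7}; {1,2,5}; {0,6,8}. Points covered: [0, 1, 2, 3, 4, 5, 6, 7, 8].
All classes full (size 3)? YES. All classes cover every point? YES.
Resolvable? YES.

YES


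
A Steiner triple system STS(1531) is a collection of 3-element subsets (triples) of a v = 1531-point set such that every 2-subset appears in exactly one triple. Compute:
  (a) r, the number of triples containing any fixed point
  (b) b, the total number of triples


An STS(v) is a 2-(v, 3, 1) BIBD: block size k = 3, λ = 1.
Replication: r(k − 1) = λ(v − 1) ⇒ r·2 = 1531 − 1 = 1530 ⇒ r = 765.
Block count: b = v(v − 1)/6 = 1531·1530/6 = 2342430/6 = 390405.
(Check via bk = vr: 390405·3 = 1171215 = 1531·765 = 1171215 ✓.)

r = 765, b = 390405.


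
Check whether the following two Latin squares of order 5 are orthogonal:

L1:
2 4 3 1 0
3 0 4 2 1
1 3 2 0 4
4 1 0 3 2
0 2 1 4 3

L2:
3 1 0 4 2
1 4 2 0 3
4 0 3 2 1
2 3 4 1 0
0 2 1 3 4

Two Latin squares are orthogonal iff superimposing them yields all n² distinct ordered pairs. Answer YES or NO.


Form the n² = 25 superimposed pairs (L1[i][j], L2[i][j]), row by row (rows and columns indexed from 0):
row 0: (2,3) (4,1) (3,0) (1,4) (0,2)
row 1: (3,1) (0,4) (4,2) (2,0) (1,3)
row 2: (1,4) (3,0) (2,3) (0,2) (4,1)
row 3: (4,2) (1,3) (0,4) (3,1) (2,0)
row 4: (0,0) (2,2) (1,1) (4,3) (3,4)
Orthogonality requires all 25 pairs distinct.
But the pair (1,4) repeats: cell (0,3) has L1 = 1, L2 = 4, and cell (2,0) has L1 = 1, L2 = 4.
A repeated pair means some other pair never occurs (only 15 distinct pairs out of 25), so the squares are not orthogonal.
Conclusion: NO.

NO


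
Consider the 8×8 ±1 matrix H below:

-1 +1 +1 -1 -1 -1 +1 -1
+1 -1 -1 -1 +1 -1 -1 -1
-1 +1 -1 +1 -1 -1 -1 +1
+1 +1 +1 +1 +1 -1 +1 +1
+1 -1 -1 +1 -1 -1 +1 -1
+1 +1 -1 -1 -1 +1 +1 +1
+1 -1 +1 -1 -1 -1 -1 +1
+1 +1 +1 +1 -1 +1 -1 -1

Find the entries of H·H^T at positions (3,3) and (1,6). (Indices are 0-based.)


Row 1 of H: [1, -1, -1, -1, 1, -1, -1, -1].
Row 3 of H: [1, 1, 1, 1, 1, -1, 1, 1].
Row 6 of H: [1, -1, 1, -1, -1, -1, -1, 1].
(H·H^T)[3][3] = Σ_j H[3][j]·H[3][j] = (1)² + (1)² + (1)² + (1)² + (1)² + (-1)² + (1)² + (1)² = 1 + 1 + 1 + 1 + 1 + 1 + 1 + 1 = 8.
(H·H^T)[1][6] = Σ_j H[1][j]·H[6][j] = (1)·(1) + (-1)·(-1) + (-1)·(1) + (-1)·(-1) + (1)·(-1) + (-1)·(-1) + (-1)·(-1) + (-1)·(1) = 1 + 1 + -1 + 1 + -1 + 1 + 1 + -1 = 2.
Rows 1 and 6 are not orthogonal (dot product = 2 ≠ 0), so H is not a Hadamard matrix.

(3,3) entry = 8; (1,6) entry = 2.


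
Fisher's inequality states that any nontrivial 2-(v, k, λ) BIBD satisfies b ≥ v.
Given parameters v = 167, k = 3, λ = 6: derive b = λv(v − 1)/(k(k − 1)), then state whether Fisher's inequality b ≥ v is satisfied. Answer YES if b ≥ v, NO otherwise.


b = λv(v − 1)/(k(k − 1)) = 6·167·166/(3·2) = 166332/6 = 27722.
Compare with v = 167: b ≥ v, so Fisher's inequality holds.

YES


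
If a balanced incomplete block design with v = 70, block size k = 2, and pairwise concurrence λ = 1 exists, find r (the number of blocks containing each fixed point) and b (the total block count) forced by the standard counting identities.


Any 2-(v, k, λ) BIBD satisfies two necessary conditions:
  (i)  Each point sits in r blocks, and counting incidences through any fixed point gives r(k − 1) = λ(v − 1), so r = λ(v − 1)/(k − 1).
  (ii) Total incidences bk = vr, so b = vr/k.
Step 1: r = λ(v − 1)/(k − 1) = 1·(70 − 1)/(2 − 1) = 1·69/1 = 69/1 = 69.
Step 2: b = vr/k = 70·69/2 = 4830/2 = 2415.
Check integrality: r = 69 ∈ Z ✓, b = 2415 ∈ Z ✓.
(These identities are necessary conditions: they determine r and b for any design with these parameters, but do not by themselves prove that one exists.)

r = 69, b = 2415.


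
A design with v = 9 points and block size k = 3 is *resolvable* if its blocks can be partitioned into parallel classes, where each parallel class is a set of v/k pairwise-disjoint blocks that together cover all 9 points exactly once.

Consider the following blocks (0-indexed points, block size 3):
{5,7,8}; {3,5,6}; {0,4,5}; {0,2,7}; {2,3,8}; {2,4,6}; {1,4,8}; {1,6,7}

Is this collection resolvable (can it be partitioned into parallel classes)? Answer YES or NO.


v = 9, block size k = 3, number of blocks = 8.
For resolvability, blocks must partition into parallel classes of size v/k = 3.
Total blocks must therefore be a multiple of 3: 8 = 3·2 + 2 ⇒ not divisible ✗.
Resolvable? NO.

NO


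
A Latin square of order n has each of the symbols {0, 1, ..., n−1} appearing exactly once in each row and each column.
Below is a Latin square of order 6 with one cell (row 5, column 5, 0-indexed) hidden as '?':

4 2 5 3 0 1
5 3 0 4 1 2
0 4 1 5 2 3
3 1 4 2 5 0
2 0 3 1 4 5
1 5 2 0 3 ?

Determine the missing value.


Row 5 contains symbols [0, 1, 2, 3, 5] — missing [4].
Column 5 contains symbols [0, 1, 2, 3, 5] — missing [4].
The missing symbol must appear in both missing sets; intersection = [4].
Therefore the hidden value is 4.

Missing value = 4.


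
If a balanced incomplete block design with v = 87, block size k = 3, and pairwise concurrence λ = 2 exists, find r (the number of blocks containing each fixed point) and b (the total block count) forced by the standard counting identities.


Any 2-(v, k, λ) BIBD satisfies two necessary conditions:
  (i)  Each point sits in r blocks, and counting incidences through any fixed point gives r(k − 1) = λ(v − 1), so r = λ(v − 1)/(k − 1).
  (ii) Total incidences bk = vr, so b = vr/k.
Step 1: r = λ(v − 1)/(k − 1) = 2·(87 − 1)/(3 − 1) = 2·86/2 = 172/2 = 86.
Step 2: b = vr/k = 87·86/3 = 7482/3 = 2494.
Check integrality: r = 86 ∈ Z ✓, b = 2494 ∈ Z ✓.
(These identities are necessary conditions: they determine r and b for any design with these parameters, but do not by themselves prove that one exists.)

r = 86, b = 2494.


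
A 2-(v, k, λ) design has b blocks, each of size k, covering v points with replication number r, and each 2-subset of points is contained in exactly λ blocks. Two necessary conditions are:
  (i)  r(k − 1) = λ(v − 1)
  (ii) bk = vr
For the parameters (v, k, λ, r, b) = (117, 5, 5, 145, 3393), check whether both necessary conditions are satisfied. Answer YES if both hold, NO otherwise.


Condition (i): r(k − 1) = 145·4 = 580; λ(v − 1) = 5·116 = 580. Match? YES.
Condition (ii): bk = 3393·5 = 16965; vr = 117·145 = 16965. Match? YES.
Both conditions hold? YES.

YES


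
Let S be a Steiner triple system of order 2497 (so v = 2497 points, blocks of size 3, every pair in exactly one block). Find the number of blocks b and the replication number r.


An STS(v) is a 2-(v, 3, 1) BIBD: block size k = 3, λ = 1.
Replication: r(k − 1) = λ(v − 1) ⇒ r·2 = 2497 − 1 = 2496 ⇒ r = 1248.
Block count: b = v(v − 1)/6 = 2497·2496/6 = 6232512/6 = 1038752.
(Check via bk = vr: 1038752·3 = 3116256 = 2497·1248 = 3116256 ✓.)

r = 1248, b = 1038752.


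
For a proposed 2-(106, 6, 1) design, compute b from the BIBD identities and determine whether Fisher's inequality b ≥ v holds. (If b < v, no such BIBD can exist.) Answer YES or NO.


b = λv(v − 1)/(k(k − 1)) = 1·106·105/(6·5) = 11130/30 = 371.
Compare with v = 106: b ≥ v, so Fisher's inequality holds.

YES


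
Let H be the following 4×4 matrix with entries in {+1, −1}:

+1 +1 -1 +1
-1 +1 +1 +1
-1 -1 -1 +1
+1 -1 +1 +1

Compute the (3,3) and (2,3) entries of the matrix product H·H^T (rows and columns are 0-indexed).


Row 2 of H: [-1, -1, -1, 1].
Row 3 of H: [1, -1, 1, 1].
(H·H^T)[3][3] = Σ_j H[3][j]·H[3][j] = (1)² + (-1)² + (1)² + (1)² = 1 + 1 + 1 + 1 = 4.
(H·H^T)[2][3] = Σ_j H[2][j]·H[3][j] = (-1)·(1) + (-1)·(-1) + (-1)·(1) + (1)·(1) = -1 + 1 + -1 + 1 = 0.
So rows 2 and 3 are orthogonal; the diagonal entry equals n = 4.

(3,3) entry = 4; (2,3) entry = 0.


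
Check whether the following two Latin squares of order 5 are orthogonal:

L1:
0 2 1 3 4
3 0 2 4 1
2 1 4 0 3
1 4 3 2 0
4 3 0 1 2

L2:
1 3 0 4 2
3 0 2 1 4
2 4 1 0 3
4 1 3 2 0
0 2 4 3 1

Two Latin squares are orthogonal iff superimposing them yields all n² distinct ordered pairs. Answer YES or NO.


Form the n² = 25 superimposed pairs (L1[i][j], L2[i][j]), row by row (rows and columns indexed from 0):
row 0: (0,1) (2,3) (1,0) (3,4) (4,2)
row 1: (3,3) (0,0) (2,2) (4,1) (1,4)
row 2: (2,2) (1,4) (4,1) (0,0) (3,3)
row 3: (1,4) (4,1) (3,3) (2,2) (0,0)
row 4: (4,0) (3,2) (0,4) (1,3) (2,1)
Orthogonality requires all 25 pairs distinct.
But the pair (2,2) repeats: cell (1,2) has L1 = 2, L2 = 2, and cell (2,0) has L1 = 2, L2 = 2.
A repeated pair means some other pair never occurs (only 15 distinct pairs out of 25), so the squares are not orthogonal.
Conclusion: NO.

NO


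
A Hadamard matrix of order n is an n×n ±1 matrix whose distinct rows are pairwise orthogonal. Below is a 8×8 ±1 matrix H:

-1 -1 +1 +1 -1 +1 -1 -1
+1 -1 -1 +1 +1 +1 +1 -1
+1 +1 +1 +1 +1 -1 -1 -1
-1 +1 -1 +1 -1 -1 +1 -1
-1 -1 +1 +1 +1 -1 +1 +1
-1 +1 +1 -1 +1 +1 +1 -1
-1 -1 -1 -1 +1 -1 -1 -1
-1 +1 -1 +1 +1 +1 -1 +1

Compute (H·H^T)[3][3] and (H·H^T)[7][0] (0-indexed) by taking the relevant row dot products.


Row 0 of H: [-1, -1, 1, 1, -1, 1, -1, -1].
Row 3 of H: [-1, 1, -1, 1, -1, -1, 1, -1].
Row 7 of H: [-1, 1, -1, 1, 1, 1, -1, 1].
(H·H^T)[3][3] = Σ_j H[3][j]·H[3][j] = (-1)² + (1)² + (-1)² + (1)² + (-1)² + (-1)² + (1)² + (-1)² = 1 + 1 + 1 + 1 + 1 + 1 + 1 + 1 = 8.
(H·H^T)[7][0] = Σ_j H[7][j]·H[0][j] = (-1)·(-1) + (1)·(-1) + (-1)·(1) + (1)·(1) + (1)·(-1) + (1)·(1) + (-1)·(-1) + (1)·(-1) = 1 + -1 + -1 + 1 + -1 + 1 + 1 + -1 = 0.
So rows 7 and 0 are orthogonal; the diagonal entry equals n = 8.

(3,3) entry = 8; (7,0) entry = 0.


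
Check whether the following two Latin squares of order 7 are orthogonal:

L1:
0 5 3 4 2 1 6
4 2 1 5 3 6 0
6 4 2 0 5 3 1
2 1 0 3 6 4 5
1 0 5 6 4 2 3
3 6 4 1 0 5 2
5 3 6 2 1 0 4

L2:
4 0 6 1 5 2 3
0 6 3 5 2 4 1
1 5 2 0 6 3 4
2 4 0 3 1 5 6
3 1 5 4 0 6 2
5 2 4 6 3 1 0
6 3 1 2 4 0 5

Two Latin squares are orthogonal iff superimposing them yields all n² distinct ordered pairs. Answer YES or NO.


Form the n² = 49 superimposed pairs (L1[i][j], L2[i][j]), row by row (rows and columns indexed from 0):
row 0: (0,4) (5,0) (3,6) (4,1) (2,5) (1,2) (6,3)
row 1: (4,0) (2,6) (1,3) (5,5) (3,2) (6,4) (0,1)
row 2: (6,1) (4,5) (2,2) (0,0) (5,6) (3,3) (1,4)
row 3: (2,2) (1,4) (0,0) (3,3) (6,1) (4,5) (5,6)
row 4: (1,3) (0,1) (5,5) (6,4) (4,0) (2,6) (3,2)
row 5: (3,5) (6,2) (4,4) (1,6) (0,3) (5,1) (2,0)
row 6: (5,6) (3,3) (6,1) (2,2) (1,4) (0,0) (4,5)
Orthogonality requires all 49 pairs distinct.
But the pair (2,2) repeats: cell (2,2) has L1 = 2, L2 = 2, and cell (3,0) has L1 = 2, L2 = 2.
A repeated pair means some other pair never occurs (only 28 distinct pairs out of 49), so the squares are not orthogonal.
Conclusion: NO.

NO


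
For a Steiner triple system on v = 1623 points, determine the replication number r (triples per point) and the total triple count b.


An STS(v) is a 2-(v, 3, 1) BIBD: block size k = 3, λ = 1.
Replication: r(k − 1) = λ(v − 1) ⇒ r·2 = 1623 − 1 = 1622 ⇒ r = 811.
Block count: b = v(v − 1)/6 = 1623·1622/6 = 2632506/6 = 438751.

r = 811, b = 438751.


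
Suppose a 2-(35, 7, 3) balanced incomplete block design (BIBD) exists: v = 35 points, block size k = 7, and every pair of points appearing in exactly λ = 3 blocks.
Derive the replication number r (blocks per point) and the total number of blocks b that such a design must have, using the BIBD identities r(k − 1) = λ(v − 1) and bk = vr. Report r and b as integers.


Any 2-(v, k, λ) BIBD satisfies two necessary conditions:
  (i)  Each point sits in r blocks, and counting incidences through any fixed point gives r(k − 1) = λ(v − 1), so r = λ(v − 1)/(k − 1).
  (ii) Total incidences bk = vr, so b = vr/k.
Step 1: r = λ(v − 1)/(k − 1) = 3·(35 − 1)/(7 − 1) = 3·34/6 = 102/6 = 17.
Step 2: b = vr/k = 35·17/7 = 595/7 = 85.
Check integrality: r = 17 ∈ Z ✓, b = 85 ∈ Z ✓.
(These identities are necessary conditions: they determine r and b for any design with these parameters, but do not by themselves prove that one exists.)

r = 17, b = 85.


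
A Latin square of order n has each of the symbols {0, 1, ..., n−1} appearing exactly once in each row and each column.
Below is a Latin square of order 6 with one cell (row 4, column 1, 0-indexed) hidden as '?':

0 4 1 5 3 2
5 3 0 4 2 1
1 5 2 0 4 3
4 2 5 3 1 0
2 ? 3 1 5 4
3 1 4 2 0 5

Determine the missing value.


Row 4 contains symbols [1, 2, 3, 4, 5] — missing [0].
Column 1 contains symbols [1, 2, 3, 4, 5] — missing [0].
The missing symbol must appear in both missing sets; intersection = [0].
Therefore the hidden value is 0.

Missing value = 0.


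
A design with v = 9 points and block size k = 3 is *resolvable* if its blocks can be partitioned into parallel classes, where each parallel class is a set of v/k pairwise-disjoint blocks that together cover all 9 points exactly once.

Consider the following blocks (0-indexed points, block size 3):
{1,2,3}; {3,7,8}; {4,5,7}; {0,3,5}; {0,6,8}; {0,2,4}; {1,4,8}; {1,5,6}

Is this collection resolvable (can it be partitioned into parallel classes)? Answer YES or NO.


v = 9, block size k = 3, number of blocks = 8.
For resolvability, blocks must partition into parallel classes of size v/k = 3.
Total blocks must therefore be a multiple of 3: 8 = 3·2 + 2 ⇒ not divisible ✗.
Resolvable? NO.

NO


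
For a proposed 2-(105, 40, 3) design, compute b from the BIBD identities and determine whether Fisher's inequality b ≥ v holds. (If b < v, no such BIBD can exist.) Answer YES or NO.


r = λ(v − 1)/(k − 1) = 3·104/39 = 8.
b = vr/k = 105·8/40 = 21.
Fisher's inequality: b ≥ v ⇔ 21 ≥ 105? NO.

NO


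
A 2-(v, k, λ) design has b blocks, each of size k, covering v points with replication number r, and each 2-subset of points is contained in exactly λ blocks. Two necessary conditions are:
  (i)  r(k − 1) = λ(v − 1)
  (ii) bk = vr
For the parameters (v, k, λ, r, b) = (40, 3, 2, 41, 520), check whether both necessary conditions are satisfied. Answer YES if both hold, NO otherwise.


Condition (i): r(k − 1) = 41·2 = 82; λ(v − 1) = 2·39 = 78. Match? NO.
Condition (ii): bk = 520·3 = 1560; vr = 40·41 = 1640. Match? NO.
Both conditions hold? NO.

NO


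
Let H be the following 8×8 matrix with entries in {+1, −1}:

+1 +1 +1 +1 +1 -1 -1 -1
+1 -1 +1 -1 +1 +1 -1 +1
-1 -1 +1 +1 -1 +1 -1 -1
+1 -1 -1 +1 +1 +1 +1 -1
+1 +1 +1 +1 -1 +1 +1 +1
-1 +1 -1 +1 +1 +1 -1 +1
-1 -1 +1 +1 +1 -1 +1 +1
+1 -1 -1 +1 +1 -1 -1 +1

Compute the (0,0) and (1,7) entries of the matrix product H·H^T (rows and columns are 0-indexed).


Row 0 of H: [1, 1, 1, 1, 1, -1, -1, -1].
Row 1 of H: [1, -1, 1, -1, 1, 1, -1, 1].
Row 7 of H: [1, -1, -1, 1, 1, -1, -1, 1].
(H·H^T)[0][0] = Σ_j H[0][j]·H[0][j] = (1)² + (1)² + (1)² + (1)² + (1)² + (-1)² + (-1)² + (-1)² = 1 + 1 + 1 + 1 + 1 + 1 + 1 + 1 = 8.
(H·H^T)[1][7] = Σ_j H[1][j]·H[7][j] = (1)·(1) + (-1)·(-1) + (1)·(-1) + (-1)·(1) + (1)·(1) + (1)·(-1) + (-1)·(-1) + (1)·(1) = 1 + 1 + -1 + -1 + 1 + -1 + 1 + 1 = 2.
Rows 1 and 7 are not orthogonal (dot product = 2 ≠ 0), so H is not a Hadamard matrix.

(0,0) entry = 8; (1,7) entry = 2.


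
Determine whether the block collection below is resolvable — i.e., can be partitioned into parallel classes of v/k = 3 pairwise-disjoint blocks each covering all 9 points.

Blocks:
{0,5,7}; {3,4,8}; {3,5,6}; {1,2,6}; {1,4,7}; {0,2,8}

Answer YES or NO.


v = 9, block size k = 3, number of blocks = 6.
For resolvability, blocks must partition into parallel classes of size v/k = 3.
Total blocks must therefore be a multiple of 3: 6 = 3·2 + 0 ⇒ divisible ✓.
Greedy packing gives 2 candidate class(es). Each should be a full parallel class (size 3, covers all 9 points).
  Class 1 (3 blocks): {0,5,7}; {3,4,8}; {1,2,6}. Points covered: [0, 1, 2, 3, 4, 5, 6, 7, 8].
  Class 2 (3 blocks): {3,5,6}; {1,4,7}; {0,2,8}. Points covered: [0, 1, 2, 3, 4, 5, 6, 7, 8].
All classes full (size 3)? YES. All classes cover every point? YES.
Resolvable? YES.

YES


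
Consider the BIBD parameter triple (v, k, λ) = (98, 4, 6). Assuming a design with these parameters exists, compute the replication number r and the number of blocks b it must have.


Any 2-(v, k, λ) BIBD satisfies two necessary conditions:
  (i)  Each point sits in r blocks, and counting incidences through any fixed point gives r(k − 1) = λ(v − 1), so r = λ(v − 1)/(k − 1).
  (ii) Total incidences bk = vr, so b = vr/k.
Step 1: r = λ(v − 1)/(k − 1) = 6·(98 − 1)/(4 − 1) = 6·97/3 = 582/3 = 194.
Step 2: b = vr/k = 98·194/4 = 19012/4 = 4753.
Check integrality: r = 194 ∈ Z ✓, b = 4753 ∈ Z ✓.
(These identities are necessary conditions: they determine r and b for any design with these parameters, but do not by themselves prove that one exists.)

r = 194, b = 4753.


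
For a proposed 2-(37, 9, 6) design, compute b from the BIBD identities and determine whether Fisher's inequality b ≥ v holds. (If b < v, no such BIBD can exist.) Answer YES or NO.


r = λ(v − 1)/(k − 1) = 6·36/8 = 27.
b = vr/k = 37·27/9 = 111.
Fisher's inequality: b ≥ v ⇔ 111 ≥ 37? YES.

YES


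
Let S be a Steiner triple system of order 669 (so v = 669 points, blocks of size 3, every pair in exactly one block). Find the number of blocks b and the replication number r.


An STS(v) is a 2-(v, 3, 1) BIBD: block size k = 3, λ = 1.
Replication: r(k − 1) = λ(v − 1) ⇒ r·2 = 669 − 1 = 668 ⇒ r = 334.
Block count: b = v(v − 1)/6 = 669·668/6 = 446892/6 = 74482.
(Check via bk = vr: 74482·3 = 223446 = 669·334 = 223446 ✓.)

r = 334, b = 74482.


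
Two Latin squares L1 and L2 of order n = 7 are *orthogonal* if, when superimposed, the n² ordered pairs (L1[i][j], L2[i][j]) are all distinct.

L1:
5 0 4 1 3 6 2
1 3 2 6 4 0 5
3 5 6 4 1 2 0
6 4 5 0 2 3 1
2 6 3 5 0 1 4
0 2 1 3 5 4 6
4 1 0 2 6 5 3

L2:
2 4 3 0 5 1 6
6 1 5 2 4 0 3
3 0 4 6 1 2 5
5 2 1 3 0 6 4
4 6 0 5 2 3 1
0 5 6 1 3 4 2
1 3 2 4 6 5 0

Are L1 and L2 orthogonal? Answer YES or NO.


Form the n² = 49 superimposed pairs (L1[i][j], L2[i][j]), row by row (rows and columns indexed from 0):
row 0: (5,2) (0,4) (4,3) (1,0) (3,5) (6,1) (2,6)
row 1: (1,6) (3,1) (2,5) (6,2) (4,4) (0,0) (5,3)
row 2: (3,3) (5,0) (6,4) (4,6) (1,1) (2,2) (0,5)
row 3: (6,5) (4,2) (5,1) (0,3) (2,0) (3,6) (1,4)
row 4: (2,4) (6,6) (3,0) (5,5) (0,2) (1,3) (4,1)
row 5: (0,0) (2,5) (1,6) (3,1) (5,3) (4,4) (6,2)
row 6: (4,1) (1,3) (0,2) (2,4) (6,6) (5,5) (3,0)
Orthogonality requires all 49 pairs distinct.
But the pair (0,0) repeats: cell (1,5) has L1 = 0, L2 = 0, and cell (5,0) has L1 = 0, L2 = 0.
A repeated pair means some other pair never occurs (only 35 distinct pairs out of 49), so the squares are not orthogonal.
Conclusion: NO.

NO


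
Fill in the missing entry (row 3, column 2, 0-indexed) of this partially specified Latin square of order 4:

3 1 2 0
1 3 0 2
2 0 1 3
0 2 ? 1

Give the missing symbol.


Row 3 contains symbols [0, 1, 2] — missing [3].
Column 2 contains symbols [0, 1, 2] — missing [3].
The missing symbol must appear in both missing sets; intersection = [3].
Therefore the hidden value is 3.

Missing value = 3.


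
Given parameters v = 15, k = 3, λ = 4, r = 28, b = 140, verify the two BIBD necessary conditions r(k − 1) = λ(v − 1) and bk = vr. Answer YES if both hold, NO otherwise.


Condition (i): r(k − 1) = 28·2 = 56; λ(v − 1) = 4·14 = 56. Match? YES.
Condition (ii): bk = 140·3 = 420; vr = 15·28 = 420. Match? YES.
Both conditions hold? YES.

YES


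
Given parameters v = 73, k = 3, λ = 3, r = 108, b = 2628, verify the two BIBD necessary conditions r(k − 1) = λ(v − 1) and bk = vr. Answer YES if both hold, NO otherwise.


Condition (i): r(k − 1) = 108·2 = 216; λ(v − 1) = 3·72 = 216. Match? YES.
Condition (ii): bk = 2628·3 = 7884; vr = 73·108 = 7884. Match? YES.
Both conditions hold? YES.

YES


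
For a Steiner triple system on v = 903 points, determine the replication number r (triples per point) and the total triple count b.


An STS(v) is a 2-(v, 3, 1) BIBD: block size k = 3, λ = 1.
Replication: r(k − 1) = λ(v − 1) ⇒ r·2 = 903 − 1 = 902 ⇒ r = 451.
Block count: bk = vr ⇒ b·3 = 903·451 = 407253 ⇒ b = 135751.
(Check via b = v(v − 1)/6 = 903·902/6 = 814506/6 = 135751.)

r = 451, b = 135751.


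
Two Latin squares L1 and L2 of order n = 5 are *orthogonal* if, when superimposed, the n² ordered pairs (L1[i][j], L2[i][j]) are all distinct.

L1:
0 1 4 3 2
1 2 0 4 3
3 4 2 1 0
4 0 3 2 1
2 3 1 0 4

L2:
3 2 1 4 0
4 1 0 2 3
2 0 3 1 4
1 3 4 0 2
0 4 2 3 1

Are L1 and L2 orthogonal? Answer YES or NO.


Form the n² = 25 superimposed pairs (L1[i][j], L2[i][j]), row by row (rows and columns indexed from 0):
row 0: (0,3) (1,2) (4,1) (3,4) (2,0)
row 1: (1,4) (2,1) (0,0) (4,2) (3,3)
row 2: (3,2) (4,0) (2,3) (1,1) (0,4)
row 3: (4,1) (0,3) (3,4) (2,0) (1,2)
row 4: (2,0) (3,4) (1,2) (0,3) (4,1)
Orthogonality requires all 25 pairs distinct.
But the pair (4,1) repeats: cell (0,2) has L1 = 4, L2 = 1, and cell (3,0) has L1 = 4, L2 = 1.
A repeated pair means some other pair never occurs (only 15 distinct pairs out of 25), so the squares are not orthogonal.
Conclusion: NO.

NO


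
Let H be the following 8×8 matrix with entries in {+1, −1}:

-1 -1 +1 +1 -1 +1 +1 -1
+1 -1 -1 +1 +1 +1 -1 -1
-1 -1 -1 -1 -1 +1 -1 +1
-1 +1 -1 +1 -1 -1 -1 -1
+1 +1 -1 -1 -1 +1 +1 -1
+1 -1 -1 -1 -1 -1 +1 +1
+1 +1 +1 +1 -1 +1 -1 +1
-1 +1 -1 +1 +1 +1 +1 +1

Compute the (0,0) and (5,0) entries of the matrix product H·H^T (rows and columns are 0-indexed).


Row 0 of H: [-1, -1, 1, 1, -1, 1, 1, -1].
Row 5 of H: [1, -1, -1, -1, -1, -1, 1, 1].
(H·H^T)[0][0] = Σ_j H[0][j]·H[0][j] = (-1)² + (-1)² + (1)² + (1)² + (-1)² + (1)² + (1)² + (-1)² = 1 + 1 + 1 + 1 + 1 + 1 + 1 + 1 = 8.
(H·H^T)[5][0] = Σ_j H[5][j]·H[0][j] = (1)·(-1) + (-1)·(-1) + (-1)·(1) + (-1)·(1) + (-1)·(-1) + (-1)·(1) + (1)·(1) + (1)·(-1) = -1 + 1 + -1 + -1 + 1 + -1 + 1 + -1 = -2.
Rows 5 and 0 are not orthogonal (dot product = -2 ≠ 0), so H is not a Hadamard matrix.

(0,0) entry = 8; (5,0) entry = -2.


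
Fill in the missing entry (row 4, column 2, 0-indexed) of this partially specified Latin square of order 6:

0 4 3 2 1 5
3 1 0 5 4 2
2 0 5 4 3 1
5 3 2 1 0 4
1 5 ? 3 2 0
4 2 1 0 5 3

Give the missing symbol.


Row 4 contains symbols [0, 1, 2, 3, 5] — missing [4].
Column 2 contains symbols [0, 1, 2, 3, 5] — missing [4].
The missing symbol must appear in both missing sets; intersection = [4].
Therefore the hidden value is 4.

Missing value = 4.


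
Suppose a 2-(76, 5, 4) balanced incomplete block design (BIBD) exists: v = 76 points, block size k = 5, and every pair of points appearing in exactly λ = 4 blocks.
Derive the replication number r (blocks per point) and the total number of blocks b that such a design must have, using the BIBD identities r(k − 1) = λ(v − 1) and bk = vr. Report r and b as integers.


Any 2-(v, k, λ) BIBD satisfies two necessary conditions:
  (i)  Each point sits in r blocks, and counting incidences through any fixed point gives r(k − 1) = λ(v − 1), so r = λ(v − 1)/(k − 1).
  (ii) Total incidences bk = vr, so b = vr/k.
Step 1: r = λ(v − 1)/(k − 1) = 4·(76 − 1)/(5 − 1) = 4·75/4 = 300/4 = 75.
Step 2: b = vr/k = 76·75/5 = 5700/5 = 1140.
Check integrality: r = 75 ∈ Z ✓, b = 1140 ∈ Z ✓.
(These identities are necessary conditions: they determine r and b for any design with these parameters, but do not by themselves prove that one exists.)

r = 75, b = 1140.


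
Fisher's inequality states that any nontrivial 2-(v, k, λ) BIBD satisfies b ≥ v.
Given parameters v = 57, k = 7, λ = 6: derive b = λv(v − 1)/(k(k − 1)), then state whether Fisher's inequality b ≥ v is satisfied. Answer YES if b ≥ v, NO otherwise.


b = λv(v − 1)/(k(k − 1)) = 6·57·56/(7·6) = 19152/42 = 456.
Compare with v = 57: b ≥ v, so Fisher's inequality holds.

YES


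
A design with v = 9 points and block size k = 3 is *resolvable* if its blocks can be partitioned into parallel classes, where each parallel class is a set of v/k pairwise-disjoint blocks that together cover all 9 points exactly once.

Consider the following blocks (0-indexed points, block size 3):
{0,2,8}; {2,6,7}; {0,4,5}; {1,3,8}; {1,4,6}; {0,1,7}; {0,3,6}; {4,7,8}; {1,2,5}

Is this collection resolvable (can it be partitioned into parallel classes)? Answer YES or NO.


v = 9, block size k = 3, number of blocks = 9.
For resolvability, blocks must partition into parallel classes of size v/k = 3.
Total blocks must therefore be a multiple of 3: 9 = 3·3 + 0 ⇒ divisible ✓.
Consider block {0,2,8}. The only other block(s) in the collection disjoint from it are {1,4,6} — just 1 block(s). Any parallel class containing {0,2,8} would need 2 other blocks each disjoint from it, so no parallel class of size 3 can contain {0,2,8}.
Since every block must belong to some parallel class in a resolution, the collection cannot be partitioned into parallel classes.
Resolvable? NO.

NO


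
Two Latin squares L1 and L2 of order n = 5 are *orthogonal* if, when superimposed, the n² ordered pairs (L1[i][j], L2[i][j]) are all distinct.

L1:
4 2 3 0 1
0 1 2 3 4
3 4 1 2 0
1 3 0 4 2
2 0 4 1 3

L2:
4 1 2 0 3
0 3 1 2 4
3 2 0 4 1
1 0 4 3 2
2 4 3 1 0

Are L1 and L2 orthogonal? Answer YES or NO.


Form the n² = 25 superimposed pairs (L1[i][j], L2[i][j]), row by row (rows and columns indexed from 0):
row 0: (4,4) (2,1) (3,2) (0,0) (1,3)
row 1: (0,0) (1,3) (2,1) (3,2) (4,4)
row 2: (3,3) (4,2) (1,0) (2,4) (0,1)
row 3: (1,1) (3,0) (0,4) (4,3) (2,2)
row 4: (2,2) (0,4) (4,3) (1,1) (3,0)
Orthogonality requires all 25 pairs distinct.
But the pair (0,0) repeats: cell (0,3) has L1 = 0, L2 = 0, and cell (1,0) has L1 = 0, L2 = 0.
A repeated pair means some other pair never occurs (only 15 distinct pairs out of 25), so the squares are not orthogonal.
Conclusion: NO.

NO


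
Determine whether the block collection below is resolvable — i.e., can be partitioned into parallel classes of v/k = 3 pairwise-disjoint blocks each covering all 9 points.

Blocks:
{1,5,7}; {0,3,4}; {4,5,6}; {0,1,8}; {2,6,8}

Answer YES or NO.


v = 9, block size k = 3, number of blocks = 5.
For resolvability, blocks must partition into parallel classes of size v/k = 3.
Total blocks must therefore be a multiple of 3: 5 = 3·1 + 2 ⇒ not divisible ✗.
Resolvable? NO.

NO


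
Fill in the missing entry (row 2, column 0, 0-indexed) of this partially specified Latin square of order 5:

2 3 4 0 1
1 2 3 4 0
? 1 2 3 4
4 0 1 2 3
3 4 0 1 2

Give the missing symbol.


Row 2 contains symbols [1, 2, 3, 4] — missing [0].
Column 0 contains symbols [1, 2, 3, 4] — missing [0].
The missing symbol must appear in both missing sets; intersection = [0].
Therefore the hidden value is 0.

Missing value = 0.


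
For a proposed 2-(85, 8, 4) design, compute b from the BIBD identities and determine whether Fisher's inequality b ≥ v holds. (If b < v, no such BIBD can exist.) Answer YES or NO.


r = λ(v − 1)/(k − 1) = 4·84/7 = 48.
b = vr/k = 85·48/8 = 510.
Fisher's inequality: b ≥ v ⇔ 510 ≥ 85? YES.

YES


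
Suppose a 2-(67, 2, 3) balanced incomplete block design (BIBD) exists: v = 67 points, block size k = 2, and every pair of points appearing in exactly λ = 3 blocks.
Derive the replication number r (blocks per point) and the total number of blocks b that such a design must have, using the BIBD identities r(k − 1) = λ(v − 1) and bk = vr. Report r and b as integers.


Any 2-(v, k, λ) BIBD satisfies two necessary conditions:
  (i)  Each point sits in r blocks, and counting incidences through any fixed point gives r(k − 1) = λ(v − 1), so r = λ(v − 1)/(k − 1).
  (ii) Total incidences bk = vr, so b = vr/k.
Step 1: r = λ(v − 1)/(k − 1) = 3·(67 − 1)/(2 − 1) = 3·66/1 = 198/1 = 198.
Step 2: b = vr/k = 67·198/2 = 13266/2 = 6633.
Check integrality: r = 198 ∈ Z ✓, b = 6633 ∈ Z ✓.
(These identities are necessary conditions: they determine r and b for any design with these parameters, but do not by themselves prove that one exists.)

r = 198, b = 6633.


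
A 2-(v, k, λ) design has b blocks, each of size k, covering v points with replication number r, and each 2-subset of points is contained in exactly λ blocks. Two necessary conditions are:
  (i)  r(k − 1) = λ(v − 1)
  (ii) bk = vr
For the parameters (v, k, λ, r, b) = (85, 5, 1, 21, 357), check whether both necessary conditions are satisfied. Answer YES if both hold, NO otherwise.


Condition (i): r(k − 1) = 21·4 = 84; λ(v − 1) = 1·84 = 84. Match? YES.
Condition (ii): bk = 357·5 = 1785; vr = 85·21 = 1785. Match? YES.
Both conditions hold? YES.

YES


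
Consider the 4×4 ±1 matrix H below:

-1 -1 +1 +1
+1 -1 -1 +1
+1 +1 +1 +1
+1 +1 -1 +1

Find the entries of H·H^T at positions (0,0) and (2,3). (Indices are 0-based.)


Row 0 of H: [-1, -1, 1, 1].
Row 2 of H: [1, 1, 1, 1].
Row 3 of H: [1, 1, -1, 1].
(H·H^T)[0][0] = Σ_j H[0][j]·H[0][j] = (-1)² + (-1)² + (1)² + (1)² = 1 + 1 + 1 + 1 = 4.
(H·H^T)[2][3] = Σ_j H[2][j]·H[3][j] = (1)·(1) + (1)·(1) + (1)·(-1) + (1)·(1) = 1 + 1 + -1 + 1 = 2.
Rows 2 and 3 are not orthogonal (dot product = 2 ≠ 0), so H is not a Hadamard matrix.

(0,0) entry = 4; (2,3) entry = 2.


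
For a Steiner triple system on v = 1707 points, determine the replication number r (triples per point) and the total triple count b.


An STS(v) is a 2-(v, 3, 1) BIBD: block size k = 3, λ = 1.
Replication: r(k − 1) = λ(v − 1) ⇒ r·2 = 1707 − 1 = 1706 ⇒ r = 853.
Block count: b = v(v − 1)/6 = 1707·1706/6 = 2912142/6 = 485357.

r = 853, b = 485357.


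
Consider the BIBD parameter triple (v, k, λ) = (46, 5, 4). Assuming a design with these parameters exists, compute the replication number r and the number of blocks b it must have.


Any 2-(v, k, λ) BIBD satisfies two necessary conditions:
  (i)  Each point sits in r blocks, and counting incidences through any fixed point gives r(k − 1) = λ(v − 1), so r = λ(v − 1)/(k − 1).
  (ii) Total incidences bk = vr, so b = vr/k.
Step 1: r = λ(v − 1)/(k − 1) = 4·(46 − 1)/(5 − 1) = 4·45/4 = 180/4 = 45.
Step 2: b = vr/k = 46·45/5 = 2070/5 = 414.
Check integrality: r = 45 ∈ Z ✓, b = 414 ∈ Z ✓.
(These identities are necessary conditions: they determine r and b for any design with these parameters, but do not by themselves prove that one exists.)

r = 45, b = 414.


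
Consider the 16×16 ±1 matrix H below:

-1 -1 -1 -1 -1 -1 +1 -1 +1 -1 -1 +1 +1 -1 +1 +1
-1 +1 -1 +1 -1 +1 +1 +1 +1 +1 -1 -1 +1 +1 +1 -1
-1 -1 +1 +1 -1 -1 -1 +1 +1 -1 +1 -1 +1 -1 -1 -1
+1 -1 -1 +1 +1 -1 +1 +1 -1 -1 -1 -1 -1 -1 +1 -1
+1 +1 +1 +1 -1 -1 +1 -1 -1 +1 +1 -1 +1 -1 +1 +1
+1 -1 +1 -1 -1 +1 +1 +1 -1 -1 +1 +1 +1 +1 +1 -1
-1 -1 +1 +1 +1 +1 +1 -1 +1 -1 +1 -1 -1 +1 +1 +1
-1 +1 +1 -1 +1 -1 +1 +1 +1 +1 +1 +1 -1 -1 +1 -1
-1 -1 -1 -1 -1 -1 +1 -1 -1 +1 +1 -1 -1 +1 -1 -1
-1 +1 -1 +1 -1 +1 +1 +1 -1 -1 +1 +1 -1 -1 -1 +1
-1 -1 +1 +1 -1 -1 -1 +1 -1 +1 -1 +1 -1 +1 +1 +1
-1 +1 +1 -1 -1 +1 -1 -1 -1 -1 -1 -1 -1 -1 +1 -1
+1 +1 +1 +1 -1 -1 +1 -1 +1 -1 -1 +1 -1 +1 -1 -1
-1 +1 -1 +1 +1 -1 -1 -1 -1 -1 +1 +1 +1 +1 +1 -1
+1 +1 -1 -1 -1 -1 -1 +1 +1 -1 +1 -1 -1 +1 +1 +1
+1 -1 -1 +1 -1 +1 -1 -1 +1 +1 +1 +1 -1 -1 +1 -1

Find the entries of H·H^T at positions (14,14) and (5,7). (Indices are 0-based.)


Row 5 of H: [1, -1, 1, -1, -1, 1, 1, 1, -1, -1, 1, 1, 1, 1, 1, -1].
Row 7 of H: [-1, 1, 1, -1, 1, -1, 1, 1, 1, 1, 1, 1, -1, -1, 1, -1].
Row 14 of H: [1, 1, -1, -1, -1, -1, -1, 1, 1, -1, 1, -1, -1, 1, 1, 1].
(H·H^T)[14][14] = Σ_j H[14][j]·H[14][j] = (1)² + (1)² + (-1)² + (-1)² + (-1)² + (-1)² + (-1)² + (1)² + (1)² + (-1)² + (1)² + (-1)² + (-1)² + (1)² + (1)² + (1)² = 1 + 1 + 1 + 1 + 1 + 1 + 1 + 1 + 1 + 1 + 1 + 1 + 1 + 1 + 1 + 1 = 16.
(H·H^T)[5][7] = Σ_j H[5][j]·H[7][j] = (1)·(-1) + (-1)·(1) + (1)·(1) + (-1)·(-1) + (-1)·(1) + (1)·(-1) + (1)·(1) + (1)·(1) + (-1)·(1) + (-1)·(1) + (1)·(1) + (1)·(1) + (1)·(-1) + (1)·(-1) + (1)·(1) + (-1)·(-1) = -1 + -1 + 1 + 1 + -1 + -1 + 1 + 1 + -1 + -1 + 1 + 1 + -1 + -1 + 1 + 1 = 0.
So rows 5 and 7 are orthogonal; the diagonal entry equals n = 16.

(14,14) entry = 16; (5,7) entry = 0.


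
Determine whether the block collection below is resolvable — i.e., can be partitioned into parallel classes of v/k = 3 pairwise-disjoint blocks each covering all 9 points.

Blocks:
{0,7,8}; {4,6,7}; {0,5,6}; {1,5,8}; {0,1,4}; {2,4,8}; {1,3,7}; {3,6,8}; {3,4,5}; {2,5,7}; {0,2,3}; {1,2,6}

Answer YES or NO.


v = 9, block size k = 3, number of blocks = 12.
For resolvability, blocks must partition into parallel classes of size v/k = 3.
Total blocks must therefore be a multiple of 3: 12 = 3·4 + 0 ⇒ divisible ✓.
Greedy packing gives 4 candidate class(es). Each should be a full parallel class (size 3, covers all 9 points).
  Class 1 (3 blocks): {0,7,8}; {3,4,5}; {1,2,6}. Points covered: [0, 1, 2, 3, 4, 5, 6, 7, 8].
  Class 2 (3 blocks): {4,6,7}; {1,5,8}; {0,2,3}. Points covered: [0, 1, 2, 3, 4, 5, 6, 7, 8].
  Class 3 (3 blocks): {0,5,6}; {2,4,8}; {1,3,7}. Points covered: [0, 1, 2, 3, 4, 5, 6, 7, 8].
  Class 4 (3 blocks): {0,1,4}; {3,6,8}; {2,5,7}. Points covered: [0, 1, 2, 3, 4, 5, 6, 7, 8].
All classes full (size 3)? YES. All classes cover every point? YES.
Resolvable? YES.

YES


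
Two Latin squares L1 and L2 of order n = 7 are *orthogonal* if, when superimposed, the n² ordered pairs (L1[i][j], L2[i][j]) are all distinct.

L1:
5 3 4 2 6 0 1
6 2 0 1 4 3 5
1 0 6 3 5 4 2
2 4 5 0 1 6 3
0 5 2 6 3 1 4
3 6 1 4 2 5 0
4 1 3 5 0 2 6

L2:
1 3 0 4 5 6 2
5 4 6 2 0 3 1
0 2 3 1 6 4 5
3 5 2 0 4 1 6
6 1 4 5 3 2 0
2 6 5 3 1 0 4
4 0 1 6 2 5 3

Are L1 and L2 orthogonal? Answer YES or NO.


Form the n² = 49 superimposed pairs (L1[i][j], L2[i][j]), row by row (rows and columns indexed from 0):
row 0: (5,1) (3,3) (4,0) (2,4) (6,5) (0,6) (1,2)
row 1: (6,5) (2,4) (0,6) (1,2) (4,0) (3,3) (5,1)
row 2: (1,0) (0,2) (6,3) (3,1) (5,6) (4,4) (2,5)
row 3: (2,3) (4,5) (5,2) (0,0) (1,4) (6,1) (3,6)
row 4: (0,6) (5,1) (2,4) (6,5) (3,3) (1,2) (4,0)
row 5: (3,2) (6,6) (1,5) (4,3) (2,1) (5,0) (0,4)
row 6: (4,4) (1,0) (3,1) (5,6) (0,2) (2,5) (6,3)
Orthogonality requires all 49 pairs distinct.
But the pair (6,5) repeats: cell (0,4) has L1 = 6, L2 = 5, and cell (1,0) has L1 = 6, L2 = 5.
A repeated pair means some other pair never occurs (only 28 distinct pairs out of 49), so the squares are not orthogonal.
Conclusion: NO.

NO
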